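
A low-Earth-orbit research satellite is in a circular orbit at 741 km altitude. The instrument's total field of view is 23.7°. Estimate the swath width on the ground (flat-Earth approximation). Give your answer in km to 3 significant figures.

311 km

Half-angle = 23.7°/2 = 11.85°.
Swath width ≈ 2h·tan(θ/2) = 2 × 741 × tan(11.85°) = 311.0 km.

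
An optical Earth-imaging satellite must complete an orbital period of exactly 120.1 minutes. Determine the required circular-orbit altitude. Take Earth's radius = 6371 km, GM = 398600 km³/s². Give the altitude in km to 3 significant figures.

1690 km

T = 120.1 min = 7206.0 s.
From T = 2π√(a³/μ): a = (μ T²/4π²)^(1/3) = (398600 × 7206.0² / 4π²)^(1/3) = 8063 km.
Altitude h = a − R = 8063 − 6371 = 1692 km.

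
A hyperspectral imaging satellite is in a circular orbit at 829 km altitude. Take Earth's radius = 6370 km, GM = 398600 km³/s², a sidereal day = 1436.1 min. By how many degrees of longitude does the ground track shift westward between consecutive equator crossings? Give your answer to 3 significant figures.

Semi-major axis a = 6370 + 829 = 7199 km. Period T = 2π√(a³/μ) = 2π√(7199³/398600) = 6078.8 s = 101.31 min.
During one orbit Earth rotates (6078.8 / 86166) × 360° = 25.40°.

25.4°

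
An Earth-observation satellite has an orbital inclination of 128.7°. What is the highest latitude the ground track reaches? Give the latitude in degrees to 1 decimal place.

51.3°

Retrograde orbit: the ground track reaches ±(180° − i) = ±(180 − 128.7) = ±51.3°.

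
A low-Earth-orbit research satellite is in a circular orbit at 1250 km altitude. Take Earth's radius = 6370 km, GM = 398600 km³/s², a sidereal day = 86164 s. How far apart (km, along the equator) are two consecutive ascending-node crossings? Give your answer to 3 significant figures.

3070 km

Semi-major axis a = 6370 + 1250 = 7620 km. Period T = 2π√(a³/μ) = 2π√(7620³/398600) = 6619.8 s = 110.33 min.
During one orbit Earth rotates (6619.8 / 86164) × 360° = 27.66°.
At the equator that is 27.66° × (2π·6370/360) km/° = 27.66 × 111.2 = 3075 km.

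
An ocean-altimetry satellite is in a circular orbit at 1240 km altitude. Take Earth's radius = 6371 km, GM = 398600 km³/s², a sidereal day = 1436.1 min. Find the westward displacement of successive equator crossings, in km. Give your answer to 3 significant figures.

3070 km

Semi-major axis a = 6371 + 1240 = 7611 km. Period T = 2π√(a³/μ) = 2π√(7611³/398600) = 6608.1 s = 110.13 min.
During one orbit Earth rotates (6608.1 / 86166) × 360° = 27.61°.
At the equator that is 27.61° × (2π·6371/360) km/° = 27.61 × 111.2 = 3070 km.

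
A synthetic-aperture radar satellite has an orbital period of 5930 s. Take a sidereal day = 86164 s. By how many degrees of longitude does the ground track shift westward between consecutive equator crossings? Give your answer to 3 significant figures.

During one orbit Earth rotates (5930.0 / 86164) × 360° = 24.78°.

24.8°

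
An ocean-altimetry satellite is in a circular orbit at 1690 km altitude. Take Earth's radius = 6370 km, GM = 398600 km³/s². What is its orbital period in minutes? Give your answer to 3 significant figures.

Semi-major axis a = 6370 + 1690 = 8060 km. Period T = 2π√(a³/μ) = 2π√(8060³/398600) = 7201.3 s = 120.02 min.

120 min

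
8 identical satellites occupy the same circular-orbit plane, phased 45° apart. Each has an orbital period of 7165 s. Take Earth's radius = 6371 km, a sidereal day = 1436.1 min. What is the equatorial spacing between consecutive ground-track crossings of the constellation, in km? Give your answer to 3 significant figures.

Single-satellite node shift = (7165.0/86166) × 360° = 29.94°.
With 8 satellites evenly phased, successive equator crossings are 29.94/8 = 3.742° apart.
That is 3.742 × 111.2 = 416 km at the equator.

416 km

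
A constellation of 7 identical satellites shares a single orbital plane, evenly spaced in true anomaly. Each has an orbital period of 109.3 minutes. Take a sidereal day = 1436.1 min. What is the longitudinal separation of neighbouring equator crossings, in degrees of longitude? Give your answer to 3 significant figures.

T = 109.3 min = 6558.0 s.
Single-satellite node shift = (6558.0/86166) × 360° = 27.40°.
With 7 satellites evenly phased, successive equator crossings are 27.40/7 = 3.914° apart.

3.91°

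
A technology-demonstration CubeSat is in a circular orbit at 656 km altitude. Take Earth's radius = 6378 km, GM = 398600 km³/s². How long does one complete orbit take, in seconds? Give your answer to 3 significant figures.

5870 seconds

Semi-major axis a = 6378 + 656 = 7034 km. Period T = 2π√(a³/μ) = 2π√(7034³/398600) = 5871.0 s = 97.85 min.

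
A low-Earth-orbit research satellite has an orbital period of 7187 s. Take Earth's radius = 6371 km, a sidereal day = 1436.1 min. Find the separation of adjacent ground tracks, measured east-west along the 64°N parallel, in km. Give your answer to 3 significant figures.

Node shift per orbit = (7187.0/86166) × 360° = 30.03°.
Equatorial spacing = 30.03 × 111.2 km/° = 3339 km.
At 64° latitude, spacing = 3339 × cos(64°) = 1464 km.

1460 km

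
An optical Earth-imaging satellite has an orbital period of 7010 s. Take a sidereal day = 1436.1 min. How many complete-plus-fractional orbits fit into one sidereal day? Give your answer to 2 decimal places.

12.29

Orbits per sidereal day = 86166 / 7010.0 = 12.292.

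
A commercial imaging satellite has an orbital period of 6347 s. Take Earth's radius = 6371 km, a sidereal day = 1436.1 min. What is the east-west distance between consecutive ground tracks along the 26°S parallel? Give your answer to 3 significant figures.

2650 km

Node shift per orbit = (6347.0/86166) × 360° = 26.52°.
Equatorial spacing = 26.52 × 111.2 km/° = 2949 km.
At 26° latitude, spacing = 2949 × cos(26°) = 2650 km.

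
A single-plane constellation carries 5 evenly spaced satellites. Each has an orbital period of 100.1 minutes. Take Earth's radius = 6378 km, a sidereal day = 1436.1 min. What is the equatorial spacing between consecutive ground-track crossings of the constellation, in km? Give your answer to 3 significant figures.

T = 100.1 min = 6006.0 s.
Single-satellite node shift = (6006.0/86166) × 360° = 25.09°.
With 5 satellites evenly phased, successive equator crossings are 25.09/5 = 5.019° apart.
That is 5.019 × 111.3 = 559 km at the equator.

559 km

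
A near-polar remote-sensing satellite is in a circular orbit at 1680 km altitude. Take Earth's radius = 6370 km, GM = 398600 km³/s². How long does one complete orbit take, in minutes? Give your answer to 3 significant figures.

120 min

Semi-major axis a = 6370 + 1680 = 8050 km. Period T = 2π√(a³/μ) = 2π√(8050³/398600) = 7187.9 s = 119.80 min.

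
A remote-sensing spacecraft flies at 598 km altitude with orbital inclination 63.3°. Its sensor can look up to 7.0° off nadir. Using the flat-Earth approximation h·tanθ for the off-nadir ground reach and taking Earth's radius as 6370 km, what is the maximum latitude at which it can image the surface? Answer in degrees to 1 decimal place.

64.0°

For a prograde orbit the ground track reaches latitude ±i = ±63.3°.
Sensor half-swath on the ground ≈ 598·tan(7.0°) = 73 km = 0.66° of latitude.
Maximum observable latitude ≈ 63.3 + 0.66 = 64.0°.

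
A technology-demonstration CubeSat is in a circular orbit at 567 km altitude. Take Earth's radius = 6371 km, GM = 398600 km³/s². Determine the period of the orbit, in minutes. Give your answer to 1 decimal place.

Semi-major axis a = 6371 + 567 = 6938 km. Period T = 2π√(a³/μ) = 2π√(6938³/398600) = 5751.3 s = 95.85 min.

95.9 min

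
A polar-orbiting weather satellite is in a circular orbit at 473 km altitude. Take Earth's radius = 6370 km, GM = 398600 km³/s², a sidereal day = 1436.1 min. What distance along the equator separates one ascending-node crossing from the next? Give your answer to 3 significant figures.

Semi-major axis a = 6370 + 473 = 6843 km. Period T = 2π√(a³/μ) = 2π√(6843³/398600) = 5633.5 s = 93.89 min.
During one orbit Earth rotates (5633.5 / 86166) × 360° = 23.54°.
At the equator that is 23.54° × (2π·6370/360) km/° = 23.54 × 111.2 = 2617 km.

2620 km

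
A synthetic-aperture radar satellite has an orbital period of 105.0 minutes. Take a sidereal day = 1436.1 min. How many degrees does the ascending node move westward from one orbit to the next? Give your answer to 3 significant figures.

T = 105.0 min = 6300.0 s.
During one orbit Earth rotates (6300.0 / 86166) × 360° = 26.32°.

26.3°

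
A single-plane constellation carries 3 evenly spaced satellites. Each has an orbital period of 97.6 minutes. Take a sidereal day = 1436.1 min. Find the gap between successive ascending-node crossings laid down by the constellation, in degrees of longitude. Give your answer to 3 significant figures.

T = 97.6 min = 5856.0 s.
Single-satellite node shift = (5856.0/86166) × 360° = 24.47°.
With 3 satellites evenly phased, successive equator crossings are 24.47/3 = 8.155° apart.

8.16°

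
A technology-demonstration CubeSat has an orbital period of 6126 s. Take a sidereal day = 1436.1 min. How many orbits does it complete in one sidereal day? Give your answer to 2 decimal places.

Orbits per sidereal day = 86166 / 6126.0 = 14.066.

14.07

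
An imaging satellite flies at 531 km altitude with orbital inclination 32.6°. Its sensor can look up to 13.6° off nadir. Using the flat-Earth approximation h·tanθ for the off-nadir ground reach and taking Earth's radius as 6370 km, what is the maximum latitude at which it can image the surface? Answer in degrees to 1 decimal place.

For a prograde orbit the ground track reaches latitude ±i = ±32.6°.
Sensor half-swath on the ground ≈ 531·tan(13.6°) = 128 km = 1.16° of latitude.
Maximum observable latitude ≈ 32.6 + 1.16 = 33.8°.

33.8°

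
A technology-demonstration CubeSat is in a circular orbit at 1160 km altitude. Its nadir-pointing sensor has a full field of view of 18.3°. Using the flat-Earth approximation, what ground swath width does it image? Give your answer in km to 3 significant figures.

Half-angle = 18.3°/2 = 9.15°.
Swath width ≈ 2h·tan(θ/2) = 2 × 1160 × tan(9.15°) = 373.7 km.

374 km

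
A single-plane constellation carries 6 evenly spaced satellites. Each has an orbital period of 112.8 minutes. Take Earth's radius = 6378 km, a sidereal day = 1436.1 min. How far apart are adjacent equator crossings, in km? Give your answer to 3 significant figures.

T = 112.8 min = 6768.0 s.
Single-satellite node shift = (6768.0/86166) × 360° = 28.28°.
With 6 satellites evenly phased, successive equator crossings are 28.28/6 = 4.713° apart.
That is 4.713 × 111.3 = 525 km at the equator.

525 km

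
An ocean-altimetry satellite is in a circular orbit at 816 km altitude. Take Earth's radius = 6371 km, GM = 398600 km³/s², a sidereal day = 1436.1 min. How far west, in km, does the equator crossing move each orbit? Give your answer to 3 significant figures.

Semi-major axis a = 6371 + 816 = 7187 km. Period T = 2π√(a³/μ) = 2π√(7187³/398600) = 6063.6 s = 101.06 min.
During one orbit Earth rotates (6063.6 / 86166) × 360° = 25.33°.
At the equator that is 25.33° × (2π·6371/360) km/° = 25.33 × 111.2 = 2817 km.

2820 km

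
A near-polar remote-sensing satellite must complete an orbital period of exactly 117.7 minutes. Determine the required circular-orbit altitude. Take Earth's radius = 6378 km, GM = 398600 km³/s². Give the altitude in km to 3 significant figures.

T = 117.7 min = 7062.0 s.
From T = 2π√(a³/μ): a = (μ T²/4π²)^(1/3) = (398600 × 7062.0² / 4π²)^(1/3) = 7956 km.
Altitude h = a − R = 7956 − 6378 = 1578 km.

1580 km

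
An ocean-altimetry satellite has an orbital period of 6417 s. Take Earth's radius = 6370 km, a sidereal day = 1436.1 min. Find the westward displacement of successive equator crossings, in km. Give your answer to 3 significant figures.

During one orbit Earth rotates (6417.0 / 86166) × 360° = 26.81°.
At the equator that is 26.81° × (2π·6370/360) km/° = 26.81 × 111.2 = 2981 km.

2980 km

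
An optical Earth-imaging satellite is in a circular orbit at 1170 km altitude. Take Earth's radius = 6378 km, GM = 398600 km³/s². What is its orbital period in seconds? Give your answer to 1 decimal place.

6526.2 seconds

Semi-major axis a = 6378 + 1170 = 7548 km. Period T = 2π√(a³/μ) = 2π√(7548³/398600) = 6526.2 s = 108.77 min.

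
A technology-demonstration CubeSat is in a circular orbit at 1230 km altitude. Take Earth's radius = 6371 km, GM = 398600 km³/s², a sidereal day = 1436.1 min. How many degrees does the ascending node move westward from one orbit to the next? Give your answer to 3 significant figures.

27.6°

Semi-major axis a = 6371 + 1230 = 7601 km. Period T = 2π√(a³/μ) = 2π√(7601³/398600) = 6595.0 s = 109.92 min.
During one orbit Earth rotates (6595.0 / 86166) × 360° = 27.55°.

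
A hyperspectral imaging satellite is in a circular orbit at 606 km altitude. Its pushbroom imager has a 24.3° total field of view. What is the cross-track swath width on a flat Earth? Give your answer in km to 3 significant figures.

Half-angle = 24.3°/2 = 12.15°.
Swath width ≈ 2h·tan(θ/2) = 2 × 606 × tan(12.15°) = 260.9 km.

261 km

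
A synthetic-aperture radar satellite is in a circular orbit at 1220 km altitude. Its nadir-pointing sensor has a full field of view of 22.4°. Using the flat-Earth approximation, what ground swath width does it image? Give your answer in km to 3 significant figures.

483 km

Half-angle = 22.4°/2 = 11.2°.
Swath width ≈ 2h·tan(θ/2) = 2 × 1220 × tan(11.2°) = 483.1 km.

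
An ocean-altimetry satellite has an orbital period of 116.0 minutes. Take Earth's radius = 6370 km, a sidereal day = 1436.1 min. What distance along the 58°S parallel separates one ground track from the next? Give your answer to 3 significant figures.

T = 116.0 min = 6960.0 s.
Node shift per orbit = (6960.0/86166) × 360° = 29.08°.
Equatorial spacing = 29.08 × 111.2 km/° = 3233 km.
At 58° latitude, spacing = 3233 × cos(58°) = 1713 km.

1710 km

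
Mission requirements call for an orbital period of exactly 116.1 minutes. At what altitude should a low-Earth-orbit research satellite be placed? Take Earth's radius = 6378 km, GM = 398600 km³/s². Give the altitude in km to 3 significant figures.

T = 116.1 min = 6966.0 s.
From T = 2π√(a³/μ): a = (μ T²/4π²)^(1/3) = (398600 × 6966.0² / 4π²)^(1/3) = 7883 km.
Altitude h = a − R = 7883 − 6378 = 1505 km.

1510 km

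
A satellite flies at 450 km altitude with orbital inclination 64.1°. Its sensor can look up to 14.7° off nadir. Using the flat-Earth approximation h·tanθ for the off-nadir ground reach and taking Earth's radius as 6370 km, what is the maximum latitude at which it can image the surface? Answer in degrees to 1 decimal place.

65.2°

For a prograde orbit the ground track reaches latitude ±i = ±64.1°.
Sensor half-swath on the ground ≈ 450·tan(14.7°) = 118 km = 1.06° of latitude.
Maximum observable latitude ≈ 64.1 + 1.06 = 65.2°.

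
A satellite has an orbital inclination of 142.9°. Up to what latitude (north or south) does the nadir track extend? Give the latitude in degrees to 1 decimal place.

Retrograde orbit: the ground track reaches ±(180° − i) = ±(180 − 142.9) = ±37.1°.

37.1°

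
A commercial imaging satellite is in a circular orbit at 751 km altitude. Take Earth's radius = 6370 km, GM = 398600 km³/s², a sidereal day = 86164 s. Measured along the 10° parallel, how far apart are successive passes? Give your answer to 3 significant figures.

Semi-major axis a = 6370 + 751 = 7121 km. Period T = 2π√(a³/μ) = 2π√(7121³/398600) = 5980.3 s = 99.67 min.
Node shift per orbit = (5980.3/86164) × 360° = 24.99°.
Equatorial spacing = 24.99 × 111.2 km/° = 2778 km.
At 10° latitude, spacing = 2778 × cos(10°) = 2736 km.

2740 km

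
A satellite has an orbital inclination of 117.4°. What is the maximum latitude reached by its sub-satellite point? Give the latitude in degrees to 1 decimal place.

62.6°

Retrograde orbit: the ground track reaches ±(180° − i) = ±(180 − 117.4) = ±62.6°.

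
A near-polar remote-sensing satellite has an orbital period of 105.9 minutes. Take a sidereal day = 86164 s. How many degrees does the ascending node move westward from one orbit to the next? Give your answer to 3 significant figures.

T = 105.9 min = 6354.0 s.
During one orbit Earth rotates (6354.0 / 86164) × 360° = 26.55°.

26.5°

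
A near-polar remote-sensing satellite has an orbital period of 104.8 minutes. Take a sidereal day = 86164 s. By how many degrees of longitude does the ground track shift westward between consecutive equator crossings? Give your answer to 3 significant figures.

26.3°

T = 104.8 min = 6288.0 s.
During one orbit Earth rotates (6288.0 / 86164) × 360° = 26.27°.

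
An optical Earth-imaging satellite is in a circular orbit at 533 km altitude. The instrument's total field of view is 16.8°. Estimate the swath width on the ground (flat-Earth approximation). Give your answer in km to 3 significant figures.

157 km

Half-angle = 16.8°/2 = 8.4°.
Swath width ≈ 2h·tan(θ/2) = 2 × 533 × tan(8.4°) = 157.4 km.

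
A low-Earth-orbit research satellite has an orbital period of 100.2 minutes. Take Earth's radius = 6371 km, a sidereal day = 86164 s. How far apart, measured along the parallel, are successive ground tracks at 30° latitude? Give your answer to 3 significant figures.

2420 km

T = 100.2 min = 6012.0 s.
Node shift per orbit = (6012.0/86164) × 360° = 25.12°.
Equatorial spacing = 25.12 × 111.2 km/° = 2793 km.
At 30° latitude, spacing = 2793 × cos(30°) = 2419 km.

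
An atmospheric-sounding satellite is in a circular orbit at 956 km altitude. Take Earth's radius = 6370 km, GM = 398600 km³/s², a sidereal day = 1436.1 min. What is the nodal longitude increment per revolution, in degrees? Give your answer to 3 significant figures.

Semi-major axis a = 6370 + 956 = 7326 km. Period T = 2π√(a³/μ) = 2π√(7326³/398600) = 6240.4 s = 104.01 min.
During one orbit Earth rotates (6240.4 / 86166) × 360° = 26.07°.

26.1°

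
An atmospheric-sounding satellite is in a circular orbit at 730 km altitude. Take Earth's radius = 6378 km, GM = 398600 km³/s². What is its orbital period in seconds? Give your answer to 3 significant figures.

Semi-major axis a = 6378 + 730 = 7108 km. Period T = 2π√(a³/μ) = 2π√(7108³/398600) = 5963.9 s = 99.40 min.

5960 seconds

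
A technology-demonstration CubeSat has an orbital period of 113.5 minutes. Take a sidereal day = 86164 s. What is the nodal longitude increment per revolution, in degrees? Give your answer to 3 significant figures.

T = 113.5 min = 6810.0 s.
During one orbit Earth rotates (6810.0 / 86164) × 360° = 28.45°.

28.5°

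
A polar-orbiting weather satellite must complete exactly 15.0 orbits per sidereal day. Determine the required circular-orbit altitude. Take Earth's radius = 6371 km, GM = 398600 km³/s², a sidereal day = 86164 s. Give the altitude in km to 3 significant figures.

Required period T = 86164 / 15.0 = 5744.3 s.
From T = 2π√(a³/μ): a = (μ T²/4π²)^(1/3) = (398600 × 5744.3² / 4π²)^(1/3) = 6932 km.
Altitude h = a − R = 6932 − 6371 = 561 km.

561 km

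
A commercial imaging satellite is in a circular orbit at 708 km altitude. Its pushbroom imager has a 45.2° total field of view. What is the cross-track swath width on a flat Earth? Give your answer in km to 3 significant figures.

589 km

Half-angle = 45.2°/2 = 22.6°.
Swath width ≈ 2h·tan(θ/2) = 2 × 708 × tan(22.6°) = 589.4 km.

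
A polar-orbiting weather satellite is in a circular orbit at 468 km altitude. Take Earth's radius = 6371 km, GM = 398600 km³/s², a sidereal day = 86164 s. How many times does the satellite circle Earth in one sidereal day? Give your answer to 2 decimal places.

Semi-major axis a = 6371 + 468 = 6839 km. Period T = 2π√(a³/μ) = 2π√(6839³/398600) = 5628.6 s = 93.81 min.
Orbits per sidereal day = 86164 / 5628.6 = 15.308.

15.31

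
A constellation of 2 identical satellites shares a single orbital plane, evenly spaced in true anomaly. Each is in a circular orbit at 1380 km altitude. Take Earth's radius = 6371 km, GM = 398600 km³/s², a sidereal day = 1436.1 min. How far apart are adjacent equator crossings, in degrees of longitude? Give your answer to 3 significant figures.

14.2°

Semi-major axis a = 6371 + 1380 = 7751 km. Period T = 2π√(a³/μ) = 2π√(7751³/398600) = 6791.2 s = 113.19 min.
Single-satellite node shift = (6791.2/86166) × 360° = 28.37°.
With 2 satellites evenly phased, successive equator crossings are 28.37/2 = 14.187° apart.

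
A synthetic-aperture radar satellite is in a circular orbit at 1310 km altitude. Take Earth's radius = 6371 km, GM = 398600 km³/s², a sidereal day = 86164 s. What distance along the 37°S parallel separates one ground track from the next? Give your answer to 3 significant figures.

Semi-major axis a = 6371 + 1310 = 7681 km. Period T = 2π√(a³/μ) = 2π√(7681³/398600) = 6699.4 s = 111.66 min.
Node shift per orbit = (6699.4/86164) × 360° = 27.99°.
Equatorial spacing = 27.99 × 111.2 km/° = 3112 km.
At 37° latitude, spacing = 3112 × cos(37°) = 2486 km.

2490 km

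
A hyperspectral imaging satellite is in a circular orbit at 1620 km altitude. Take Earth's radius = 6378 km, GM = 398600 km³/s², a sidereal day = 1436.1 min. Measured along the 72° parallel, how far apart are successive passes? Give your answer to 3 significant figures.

1020 km

Semi-major axis a = 6378 + 1620 = 7998 km. Period T = 2π√(a³/μ) = 2π√(7998³/398600) = 7118.4 s = 118.64 min.
Node shift per orbit = (7118.4/86166) × 360° = 29.74°.
Equatorial spacing = 29.74 × 111.3 km/° = 3311 km.
At 72° latitude, spacing = 3311 × cos(72°) = 1023 km.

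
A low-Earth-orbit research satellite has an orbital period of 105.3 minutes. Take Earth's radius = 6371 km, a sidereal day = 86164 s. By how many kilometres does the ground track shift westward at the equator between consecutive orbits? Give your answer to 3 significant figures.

T = 105.3 min = 6318.0 s.
During one orbit Earth rotates (6318.0 / 86164) × 360° = 26.40°.
At the equator that is 26.40° × (2π·6371/360) km/° = 26.40 × 111.2 = 2935 km.

2940 km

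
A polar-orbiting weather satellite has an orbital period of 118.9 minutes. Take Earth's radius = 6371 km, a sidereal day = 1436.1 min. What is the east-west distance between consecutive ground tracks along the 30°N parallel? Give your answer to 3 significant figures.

T = 118.9 min = 7134.0 s.
Node shift per orbit = (7134.0/86166) × 360° = 29.81°.
Equatorial spacing = 29.81 × 111.2 km/° = 3314 km.
At 30° latitude, spacing = 3314 × cos(30°) = 2870 km.

2870 km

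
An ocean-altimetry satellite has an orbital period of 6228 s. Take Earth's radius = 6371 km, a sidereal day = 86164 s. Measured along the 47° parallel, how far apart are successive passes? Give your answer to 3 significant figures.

Node shift per orbit = (6228.0/86164) × 360° = 26.02°.
Equatorial spacing = 26.02 × 111.2 km/° = 2893 km.
At 47° latitude, spacing = 2893 × cos(47°) = 1973 km.

1970 km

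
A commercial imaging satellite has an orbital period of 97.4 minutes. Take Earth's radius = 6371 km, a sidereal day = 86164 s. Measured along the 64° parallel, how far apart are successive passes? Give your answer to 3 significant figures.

1190 km

T = 97.4 min = 5844.0 s.
Node shift per orbit = (5844.0/86164) × 360° = 24.42°.
Equatorial spacing = 24.42 × 111.2 km/° = 2715 km.
At 64° latitude, spacing = 2715 × cos(64°) = 1190 km.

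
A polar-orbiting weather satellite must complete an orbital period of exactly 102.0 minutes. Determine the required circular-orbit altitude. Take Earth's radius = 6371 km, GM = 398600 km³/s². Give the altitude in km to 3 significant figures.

T = 102.0 min = 6120.0 s.
From T = 2π√(a³/μ): a = (μ T²/4π²)^(1/3) = (398600 × 6120.0² / 4π²)^(1/3) = 7231 km.
Altitude h = a − R = 7231 − 6371 = 860 km.

860 km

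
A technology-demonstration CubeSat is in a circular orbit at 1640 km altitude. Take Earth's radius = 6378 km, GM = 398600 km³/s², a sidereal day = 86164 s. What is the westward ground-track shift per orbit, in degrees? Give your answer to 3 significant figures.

29.9°

Semi-major axis a = 6378 + 1640 = 8018 km. Period T = 2π√(a³/μ) = 2π√(8018³/398600) = 7145.1 s = 119.09 min.
During one orbit Earth rotates (7145.1 / 86164) × 360° = 29.85°.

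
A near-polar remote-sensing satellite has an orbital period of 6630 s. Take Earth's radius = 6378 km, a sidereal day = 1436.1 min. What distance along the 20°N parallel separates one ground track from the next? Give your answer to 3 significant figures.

2900 km

Node shift per orbit = (6630.0/86166) × 360° = 27.70°.
Equatorial spacing = 27.70 × 111.3 km/° = 3083 km.
At 20° latitude, spacing = 3083 × cos(20°) = 2898 km.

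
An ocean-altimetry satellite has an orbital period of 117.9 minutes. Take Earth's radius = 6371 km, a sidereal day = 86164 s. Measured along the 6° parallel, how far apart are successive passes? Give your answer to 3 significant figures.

3270 km

T = 117.9 min = 7074.0 s.
Node shift per orbit = (7074.0/86164) × 360° = 29.56°.
Equatorial spacing = 29.56 × 111.2 km/° = 3286 km.
At 6° latitude, spacing = 3286 × cos(6°) = 3268 km.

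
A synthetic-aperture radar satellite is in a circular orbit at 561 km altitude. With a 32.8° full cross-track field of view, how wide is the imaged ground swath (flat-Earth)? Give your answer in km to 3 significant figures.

Half-angle = 32.8°/2 = 16.4°.
Swath width ≈ 2h·tan(θ/2) = 2 × 561 × tan(16.4°) = 330.2 km.

330 km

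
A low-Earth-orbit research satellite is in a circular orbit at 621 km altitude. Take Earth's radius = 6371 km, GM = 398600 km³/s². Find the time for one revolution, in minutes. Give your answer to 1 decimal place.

Semi-major axis a = 6371 + 621 = 6992 km. Period T = 2π√(a³/μ) = 2π√(6992³/398600) = 5818.5 s = 96.98 min.

97.0 min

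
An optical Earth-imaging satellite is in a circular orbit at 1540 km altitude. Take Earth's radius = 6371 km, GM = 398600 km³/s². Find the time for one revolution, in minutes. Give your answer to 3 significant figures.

117 min

Semi-major axis a = 6371 + 1540 = 7911 km. Period T = 2π√(a³/μ) = 2π√(7911³/398600) = 7002.6 s = 116.71 min.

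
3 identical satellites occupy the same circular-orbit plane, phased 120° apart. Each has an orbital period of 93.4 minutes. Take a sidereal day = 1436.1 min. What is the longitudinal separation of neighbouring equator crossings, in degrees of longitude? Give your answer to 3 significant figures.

7.80°

T = 93.4 min = 5604.0 s.
Single-satellite node shift = (5604.0/86166) × 360° = 23.41°.
With 3 satellites evenly phased, successive equator crossings are 23.41/3 = 7.804° apart.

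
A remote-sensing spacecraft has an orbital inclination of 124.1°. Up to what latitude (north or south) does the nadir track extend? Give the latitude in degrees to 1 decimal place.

Retrograde orbit: the ground track reaches ±(180° − i) = ±(180 − 124.1) = ±55.9°.

55.9°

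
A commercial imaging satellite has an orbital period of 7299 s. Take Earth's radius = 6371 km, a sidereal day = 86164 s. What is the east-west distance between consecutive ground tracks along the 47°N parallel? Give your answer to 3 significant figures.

Node shift per orbit = (7299.0/86164) × 360° = 30.50°.
Equatorial spacing = 30.50 × 111.2 km/° = 3391 km.
At 47° latitude, spacing = 3391 × cos(47°) = 2313 km.

2310 km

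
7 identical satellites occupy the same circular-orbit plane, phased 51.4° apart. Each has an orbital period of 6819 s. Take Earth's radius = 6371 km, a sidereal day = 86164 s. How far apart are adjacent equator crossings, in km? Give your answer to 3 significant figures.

453 km

Single-satellite node shift = (6819.0/86164) × 360° = 28.49°.
With 7 satellites evenly phased, successive equator crossings are 28.49/7 = 4.070° apart.
That is 4.070 × 111.2 = 453 km at the equator.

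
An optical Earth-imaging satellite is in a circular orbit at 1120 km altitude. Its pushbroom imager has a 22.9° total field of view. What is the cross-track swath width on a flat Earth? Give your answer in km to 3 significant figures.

Half-angle = 22.9°/2 = 11.45°.
Swath width ≈ 2h·tan(θ/2) = 2 × 1120 × tan(11.45°) = 453.7 km.

454 km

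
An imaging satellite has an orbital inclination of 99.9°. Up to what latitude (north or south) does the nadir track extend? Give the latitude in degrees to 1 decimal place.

Retrograde orbit: the ground track reaches ±(180° − i) = ±(180 − 99.9) = ±80.1°.

80.1°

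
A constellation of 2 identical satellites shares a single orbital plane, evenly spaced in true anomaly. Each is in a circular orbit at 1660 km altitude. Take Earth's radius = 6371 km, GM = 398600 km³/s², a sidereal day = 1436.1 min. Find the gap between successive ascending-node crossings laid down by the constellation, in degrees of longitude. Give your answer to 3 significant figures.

Semi-major axis a = 6371 + 1660 = 8031 km. Period T = 2π√(a³/μ) = 2π√(8031³/398600) = 7162.5 s = 119.38 min.
Single-satellite node shift = (7162.5/86166) × 360° = 29.92°.
With 2 satellites evenly phased, successive equator crossings are 29.92/2 = 14.962° apart.

15.0°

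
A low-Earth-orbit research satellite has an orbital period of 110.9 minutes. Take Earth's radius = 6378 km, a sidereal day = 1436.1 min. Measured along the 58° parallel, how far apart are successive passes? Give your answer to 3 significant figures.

1640 km

T = 110.9 min = 6654.0 s.
Node shift per orbit = (6654.0/86166) × 360° = 27.80°.
Equatorial spacing = 27.80 × 111.3 km/° = 3095 km.
At 58° latitude, spacing = 3095 × cos(58°) = 1640 km.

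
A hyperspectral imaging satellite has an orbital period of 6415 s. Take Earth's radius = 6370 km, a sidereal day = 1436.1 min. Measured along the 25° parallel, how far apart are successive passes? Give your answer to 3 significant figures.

2700 km

Node shift per orbit = (6415.0/86166) × 360° = 26.80°.
Equatorial spacing = 26.80 × 111.2 km/° = 2980 km.
At 25° latitude, spacing = 2980 × cos(25°) = 2701 km.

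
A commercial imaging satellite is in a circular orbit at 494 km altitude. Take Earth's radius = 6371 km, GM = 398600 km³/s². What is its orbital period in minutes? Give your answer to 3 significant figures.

94.3 min

Semi-major axis a = 6371 + 494 = 6865 km. Period T = 2π√(a³/μ) = 2π√(6865³/398600) = 5660.7 s = 94.35 min.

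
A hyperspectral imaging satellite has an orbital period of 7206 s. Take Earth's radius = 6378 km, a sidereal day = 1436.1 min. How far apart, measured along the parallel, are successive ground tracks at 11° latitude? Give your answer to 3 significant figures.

3290 km

Node shift per orbit = (7206.0/86166) × 360° = 30.11°.
Equatorial spacing = 30.11 × 111.3 km/° = 3351 km.
At 11° latitude, spacing = 3351 × cos(11°) = 3290 km.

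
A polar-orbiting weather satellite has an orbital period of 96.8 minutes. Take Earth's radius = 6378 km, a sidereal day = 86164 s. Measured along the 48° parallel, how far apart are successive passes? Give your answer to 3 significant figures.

T = 96.8 min = 5808.0 s.
Node shift per orbit = (5808.0/86164) × 360° = 24.27°.
Equatorial spacing = 24.27 × 111.3 km/° = 2701 km.
At 48° latitude, spacing = 2701 × cos(48°) = 1807 km.

1810 km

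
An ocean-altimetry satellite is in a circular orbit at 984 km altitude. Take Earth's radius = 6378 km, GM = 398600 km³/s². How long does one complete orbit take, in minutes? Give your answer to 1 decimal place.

104.8 min

Semi-major axis a = 6378 + 984 = 7362 km. Period T = 2π√(a³/μ) = 2π√(7362³/398600) = 6286.4 s = 104.77 min.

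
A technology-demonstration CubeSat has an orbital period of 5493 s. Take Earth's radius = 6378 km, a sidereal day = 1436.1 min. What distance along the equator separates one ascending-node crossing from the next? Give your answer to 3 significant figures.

During one orbit Earth rotates (5493.0 / 86166) × 360° = 22.95°.
At the equator that is 22.95° × (2π·6378/360) km/° = 22.95 × 111.3 = 2555 km.

2550 km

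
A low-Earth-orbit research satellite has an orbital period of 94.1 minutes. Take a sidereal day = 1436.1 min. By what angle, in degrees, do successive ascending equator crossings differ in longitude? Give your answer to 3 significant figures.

23.6°

T = 94.1 min = 5646.0 s.
During one orbit Earth rotates (5646.0 / 86166) × 360° = 23.59°.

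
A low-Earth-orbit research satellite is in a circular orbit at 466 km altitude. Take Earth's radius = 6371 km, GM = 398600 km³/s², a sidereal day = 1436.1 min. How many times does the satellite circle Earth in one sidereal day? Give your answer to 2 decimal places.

Semi-major axis a = 6371 + 466 = 6837 km. Period T = 2π√(a³/μ) = 2π√(6837³/398600) = 5626.1 s = 93.77 min.
Orbits per sidereal day = 86166 / 5626.1 = 15.315.

15.32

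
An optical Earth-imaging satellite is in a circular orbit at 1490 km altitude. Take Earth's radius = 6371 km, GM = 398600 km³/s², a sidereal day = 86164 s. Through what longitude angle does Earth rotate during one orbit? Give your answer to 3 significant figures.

Semi-major axis a = 6371 + 1490 = 7861 km. Period T = 2π√(a³/μ) = 2π√(7861³/398600) = 6936.3 s = 115.61 min.
During one orbit Earth rotates (6936.3 / 86164) × 360° = 28.98°.

29.0°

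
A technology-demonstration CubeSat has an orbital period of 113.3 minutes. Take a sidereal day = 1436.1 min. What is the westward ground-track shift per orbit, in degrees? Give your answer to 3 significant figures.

28.4°

T = 113.3 min = 6798.0 s.
During one orbit Earth rotates (6798.0 / 86166) × 360° = 28.40°.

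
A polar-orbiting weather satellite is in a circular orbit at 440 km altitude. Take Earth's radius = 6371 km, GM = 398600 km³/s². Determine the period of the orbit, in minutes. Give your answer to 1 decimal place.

Semi-major axis a = 6371 + 440 = 6811 km. Period T = 2π√(a³/μ) = 2π√(6811³/398600) = 5594.1 s = 93.23 min.

93.2 min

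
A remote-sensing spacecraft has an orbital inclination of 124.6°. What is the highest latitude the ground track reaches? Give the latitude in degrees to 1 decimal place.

55.4°

Retrograde orbit: the ground track reaches ±(180° − i) = ±(180 − 124.6) = ±55.4°.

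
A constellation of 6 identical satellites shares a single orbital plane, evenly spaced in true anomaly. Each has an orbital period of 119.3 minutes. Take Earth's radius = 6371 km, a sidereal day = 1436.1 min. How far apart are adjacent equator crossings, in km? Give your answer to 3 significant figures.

T = 119.3 min = 7158.0 s.
Single-satellite node shift = (7158.0/86166) × 360° = 29.91°.
With 6 satellites evenly phased, successive equator crossings are 29.91/6 = 4.984° apart.
That is 4.984 × 111.2 = 554 km at the equator.

554 km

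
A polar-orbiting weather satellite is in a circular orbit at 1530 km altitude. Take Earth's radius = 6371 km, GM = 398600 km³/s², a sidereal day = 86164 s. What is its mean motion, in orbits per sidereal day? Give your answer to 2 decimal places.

12.33

Semi-major axis a = 6371 + 1530 = 7901 km. Period T = 2π√(a³/μ) = 2π√(7901³/398600) = 6989.3 s = 116.49 min.
Orbits per sidereal day = 86164 / 6989.3 = 12.328.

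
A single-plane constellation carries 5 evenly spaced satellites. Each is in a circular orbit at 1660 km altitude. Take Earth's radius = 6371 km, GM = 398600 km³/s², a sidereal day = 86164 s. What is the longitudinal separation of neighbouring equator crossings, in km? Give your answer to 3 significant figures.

Semi-major axis a = 6371 + 1660 = 8031 km. Period T = 2π√(a³/μ) = 2π√(8031³/398600) = 7162.5 s = 119.38 min.
Single-satellite node shift = (7162.5/86164) × 360° = 29.93°.
With 5 satellites evenly phased, successive equator crossings are 29.93/5 = 5.985° apart.
That is 5.985 × 111.2 = 666 km at the equator.

666 km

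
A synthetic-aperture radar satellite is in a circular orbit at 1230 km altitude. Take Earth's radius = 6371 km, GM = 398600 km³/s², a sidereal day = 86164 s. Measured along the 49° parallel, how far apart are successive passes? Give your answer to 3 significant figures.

Semi-major axis a = 6371 + 1230 = 7601 km. Period T = 2π√(a³/μ) = 2π√(7601³/398600) = 6595.0 s = 109.92 min.
Node shift per orbit = (6595.0/86164) × 360° = 27.55°.
Equatorial spacing = 27.55 × 111.2 km/° = 3064 km.
At 49° latitude, spacing = 3064 × cos(49°) = 2010 km.

2010 km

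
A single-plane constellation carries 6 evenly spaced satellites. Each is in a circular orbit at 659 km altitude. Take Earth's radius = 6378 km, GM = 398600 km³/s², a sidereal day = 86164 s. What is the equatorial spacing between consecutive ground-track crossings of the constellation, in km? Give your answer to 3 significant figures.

Semi-major axis a = 6378 + 659 = 7037 km. Period T = 2π√(a³/μ) = 2π√(7037³/398600) = 5874.8 s = 97.91 min.
Single-satellite node shift = (5874.8/86164) × 360° = 24.55°.
With 6 satellites evenly phased, successive equator crossings are 24.55/6 = 4.091° apart.
That is 4.091 × 111.3 = 455 km at the equator.

455 km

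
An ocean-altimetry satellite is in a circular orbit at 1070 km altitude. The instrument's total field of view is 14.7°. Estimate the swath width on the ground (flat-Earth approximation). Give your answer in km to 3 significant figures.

Half-angle = 14.7°/2 = 7.35°.
Swath width ≈ 2h·tan(θ/2) = 2 × 1070 × tan(7.35°) = 276.0 km.

276 km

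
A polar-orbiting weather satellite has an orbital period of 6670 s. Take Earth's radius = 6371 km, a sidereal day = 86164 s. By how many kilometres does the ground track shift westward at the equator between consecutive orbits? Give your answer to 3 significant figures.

3100 km

During one orbit Earth rotates (6670.0 / 86164) × 360° = 27.87°.
At the equator that is 27.87° × (2π·6371/360) km/° = 27.87 × 111.2 = 3099 km.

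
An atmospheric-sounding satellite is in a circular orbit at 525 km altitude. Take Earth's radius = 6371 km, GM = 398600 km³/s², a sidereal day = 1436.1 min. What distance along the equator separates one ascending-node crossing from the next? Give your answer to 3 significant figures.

2650 km

Semi-major axis a = 6371 + 525 = 6896 km. Period T = 2π√(a³/μ) = 2π√(6896³/398600) = 5699.1 s = 94.99 min.
During one orbit Earth rotates (5699.1 / 86166) × 360° = 23.81°.
At the equator that is 23.81° × (2π·6371/360) km/° = 23.81 × 111.2 = 2648 km.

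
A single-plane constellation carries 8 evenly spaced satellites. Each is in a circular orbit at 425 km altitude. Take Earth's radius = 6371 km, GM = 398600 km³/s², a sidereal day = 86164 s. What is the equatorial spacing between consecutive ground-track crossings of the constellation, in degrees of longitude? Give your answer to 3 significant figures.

Semi-major axis a = 6371 + 425 = 6796 km. Period T = 2π√(a³/μ) = 2π√(6796³/398600) = 5575.6 s = 92.93 min.
Single-satellite node shift = (5575.6/86164) × 360° = 23.30°.
With 8 satellites evenly phased, successive equator crossings are 23.30/8 = 2.912° apart.

2.91°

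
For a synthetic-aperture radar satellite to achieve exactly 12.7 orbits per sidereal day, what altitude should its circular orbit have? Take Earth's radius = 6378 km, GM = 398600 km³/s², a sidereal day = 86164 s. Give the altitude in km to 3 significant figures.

Required period T = 86164 / 12.7 = 6784.6 s.
From T = 2π√(a³/μ): a = (μ T²/4π²)^(1/3) = (398600 × 6784.6² / 4π²)^(1/3) = 7746 km.
Altitude h = a − R = 7746 − 6378 = 1368 km.

1370 km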